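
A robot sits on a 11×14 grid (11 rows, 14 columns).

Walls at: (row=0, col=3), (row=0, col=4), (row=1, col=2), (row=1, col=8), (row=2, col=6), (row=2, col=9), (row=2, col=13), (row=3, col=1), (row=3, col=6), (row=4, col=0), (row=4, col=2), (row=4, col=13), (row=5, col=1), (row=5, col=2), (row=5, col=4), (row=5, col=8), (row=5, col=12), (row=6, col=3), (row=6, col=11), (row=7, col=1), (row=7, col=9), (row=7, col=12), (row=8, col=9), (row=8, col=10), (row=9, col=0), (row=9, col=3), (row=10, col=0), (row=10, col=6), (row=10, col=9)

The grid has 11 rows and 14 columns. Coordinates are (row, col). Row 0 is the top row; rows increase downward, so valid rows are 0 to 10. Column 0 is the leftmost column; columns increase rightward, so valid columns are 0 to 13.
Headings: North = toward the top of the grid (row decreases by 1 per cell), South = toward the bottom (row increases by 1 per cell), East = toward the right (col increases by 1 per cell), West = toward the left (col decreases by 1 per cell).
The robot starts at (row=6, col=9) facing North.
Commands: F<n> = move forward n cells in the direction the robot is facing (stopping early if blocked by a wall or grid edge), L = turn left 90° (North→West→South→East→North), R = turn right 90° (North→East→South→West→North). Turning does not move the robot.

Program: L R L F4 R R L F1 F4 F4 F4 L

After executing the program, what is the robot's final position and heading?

Start: (row=6, col=9), facing North
  L: turn left, now facing West
  R: turn right, now facing North
  L: turn left, now facing West
  F4: move forward 4, now at (row=6, col=5)
  R: turn right, now facing North
  R: turn right, now facing East
  L: turn left, now facing North
  F1: move forward 1, now at (row=5, col=5)
  F4: move forward 4, now at (row=1, col=5)
  F4: move forward 1/4 (blocked), now at (row=0, col=5)
  F4: move forward 0/4 (blocked), now at (row=0, col=5)
  L: turn left, now facing West
Final: (row=0, col=5), facing West

Answer: Final position: (row=0, col=5), facing West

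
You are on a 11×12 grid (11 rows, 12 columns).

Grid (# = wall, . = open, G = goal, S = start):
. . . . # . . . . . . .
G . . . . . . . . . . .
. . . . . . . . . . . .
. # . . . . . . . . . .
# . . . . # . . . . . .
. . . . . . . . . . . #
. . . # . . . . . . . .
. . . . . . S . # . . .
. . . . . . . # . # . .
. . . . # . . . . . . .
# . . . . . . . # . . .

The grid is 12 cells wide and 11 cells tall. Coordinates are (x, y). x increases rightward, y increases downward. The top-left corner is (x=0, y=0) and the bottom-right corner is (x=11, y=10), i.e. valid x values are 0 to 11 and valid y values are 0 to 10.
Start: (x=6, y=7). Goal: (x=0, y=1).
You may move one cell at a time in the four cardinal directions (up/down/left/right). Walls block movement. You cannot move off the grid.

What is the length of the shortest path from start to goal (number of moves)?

BFS from (x=6, y=7) until reaching (x=0, y=1):
  Distance 0: (x=6, y=7)
  Distance 1: (x=6, y=6), (x=5, y=7), (x=7, y=7), (x=6, y=8)
  Distance 2: (x=6, y=5), (x=5, y=6), (x=7, y=6), (x=4, y=7), (x=5, y=8), (x=6, y=9)
  Distance 3: (x=6, y=4), (x=5, y=5), (x=7, y=5), (x=4, y=6), (x=8, y=6), (x=3, y=7), (x=4, y=8), (x=5, y=9), (x=7, y=9), (x=6, y=10)
  Distance 4: (x=6, y=3), (x=7, y=4), (x=4, y=5), (x=8, y=5), (x=9, y=6), (x=2, y=7), (x=3, y=8), (x=8, y=9), (x=5, y=10), (x=7, y=10)
  Distance 5: (x=6, y=2), (x=5, y=3), (x=7, y=3), (x=4, y=4), (x=8, y=4), (x=3, y=5), (x=9, y=5), (x=2, y=6), (x=10, y=6), (x=1, y=7), (x=9, y=7), (x=2, y=8), (x=8, y=8), (x=3, y=9), (x=9, y=9), (x=4, y=10)
  Distance 6: (x=6, y=1), (x=5, y=2), (x=7, y=2), (x=4, y=3), (x=8, y=3), (x=3, y=4), (x=9, y=4), (x=2, y=5), (x=10, y=5), (x=1, y=6), (x=11, y=6), (x=0, y=7), (x=10, y=7), (x=1, y=8), (x=2, y=9), (x=10, y=9), (x=3, y=10), (x=9, y=10)
  Distance 7: (x=6, y=0), (x=5, y=1), (x=7, y=1), (x=4, y=2), (x=8, y=2), (x=3, y=3), (x=9, y=3), (x=2, y=4), (x=10, y=4), (x=1, y=5), (x=0, y=6), (x=11, y=7), (x=0, y=8), (x=10, y=8), (x=1, y=9), (x=11, y=9), (x=2, y=10), (x=10, y=10)
  Distance 8: (x=5, y=0), (x=7, y=0), (x=4, y=1), (x=8, y=1), (x=3, y=2), (x=9, y=2), (x=2, y=3), (x=10, y=3), (x=1, y=4), (x=11, y=4), (x=0, y=5), (x=11, y=8), (x=0, y=9), (x=1, y=10), (x=11, y=10)
  Distance 9: (x=8, y=0), (x=3, y=1), (x=9, y=1), (x=2, y=2), (x=10, y=2), (x=11, y=3)
  Distance 10: (x=3, y=0), (x=9, y=0), (x=2, y=1), (x=10, y=1), (x=1, y=2), (x=11, y=2)
  Distance 11: (x=2, y=0), (x=10, y=0), (x=1, y=1), (x=11, y=1), (x=0, y=2)
  Distance 12: (x=1, y=0), (x=11, y=0), (x=0, y=1), (x=0, y=3)  <- goal reached here
One shortest path (12 moves): (x=6, y=7) -> (x=5, y=7) -> (x=4, y=7) -> (x=3, y=7) -> (x=2, y=7) -> (x=2, y=6) -> (x=2, y=5) -> (x=2, y=4) -> (x=2, y=3) -> (x=2, y=2) -> (x=1, y=2) -> (x=0, y=2) -> (x=0, y=1)

Answer: Shortest path length: 12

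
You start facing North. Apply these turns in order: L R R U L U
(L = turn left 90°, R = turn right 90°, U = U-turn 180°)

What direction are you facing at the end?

Answer: Final heading: North

Derivation:
Start: North
  L (left (90° counter-clockwise)) -> West
  R (right (90° clockwise)) -> North
  R (right (90° clockwise)) -> East
  U (U-turn (180°)) -> West
  L (left (90° counter-clockwise)) -> South
  U (U-turn (180°)) -> North
Final: North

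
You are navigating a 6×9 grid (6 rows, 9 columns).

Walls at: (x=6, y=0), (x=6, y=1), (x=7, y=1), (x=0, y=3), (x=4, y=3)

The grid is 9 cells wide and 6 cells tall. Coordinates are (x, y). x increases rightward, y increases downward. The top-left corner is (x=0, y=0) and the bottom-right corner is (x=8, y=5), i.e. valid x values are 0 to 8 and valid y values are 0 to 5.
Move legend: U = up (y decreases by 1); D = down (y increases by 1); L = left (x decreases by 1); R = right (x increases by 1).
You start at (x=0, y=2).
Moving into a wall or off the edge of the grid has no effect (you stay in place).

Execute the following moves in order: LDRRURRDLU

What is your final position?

Answer: Final position: (x=3, y=1)

Derivation:
Start: (x=0, y=2)
  L (left): blocked, stay at (x=0, y=2)
  D (down): blocked, stay at (x=0, y=2)
  R (right): (x=0, y=2) -> (x=1, y=2)
  R (right): (x=1, y=2) -> (x=2, y=2)
  U (up): (x=2, y=2) -> (x=2, y=1)
  R (right): (x=2, y=1) -> (x=3, y=1)
  R (right): (x=3, y=1) -> (x=4, y=1)
  D (down): (x=4, y=1) -> (x=4, y=2)
  L (left): (x=4, y=2) -> (x=3, y=2)
  U (up): (x=3, y=2) -> (x=3, y=1)
Final: (x=3, y=1)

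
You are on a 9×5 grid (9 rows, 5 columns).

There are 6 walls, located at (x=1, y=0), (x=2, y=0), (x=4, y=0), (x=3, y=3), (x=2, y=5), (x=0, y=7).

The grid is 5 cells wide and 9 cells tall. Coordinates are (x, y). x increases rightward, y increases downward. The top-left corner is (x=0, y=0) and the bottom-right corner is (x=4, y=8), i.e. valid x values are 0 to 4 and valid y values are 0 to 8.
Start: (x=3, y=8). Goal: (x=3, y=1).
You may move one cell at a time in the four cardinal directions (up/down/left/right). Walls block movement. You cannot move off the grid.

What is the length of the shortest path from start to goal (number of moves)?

BFS from (x=3, y=8) until reaching (x=3, y=1):
  Distance 0: (x=3, y=8)
  Distance 1: (x=3, y=7), (x=2, y=8), (x=4, y=8)
  Distance 2: (x=3, y=6), (x=2, y=7), (x=4, y=7), (x=1, y=8)
  Distance 3: (x=3, y=5), (x=2, y=6), (x=4, y=6), (x=1, y=7), (x=0, y=8)
  Distance 4: (x=3, y=4), (x=4, y=5), (x=1, y=6)
  Distance 5: (x=2, y=4), (x=4, y=4), (x=1, y=5), (x=0, y=6)
  Distance 6: (x=2, y=3), (x=4, y=3), (x=1, y=4), (x=0, y=5)
  Distance 7: (x=2, y=2), (x=4, y=2), (x=1, y=3), (x=0, y=4)
  Distance 8: (x=2, y=1), (x=4, y=1), (x=1, y=2), (x=3, y=2), (x=0, y=3)
  Distance 9: (x=1, y=1), (x=3, y=1), (x=0, y=2)  <- goal reached here
One shortest path (9 moves): (x=3, y=8) -> (x=4, y=8) -> (x=4, y=7) -> (x=4, y=6) -> (x=4, y=5) -> (x=4, y=4) -> (x=4, y=3) -> (x=4, y=2) -> (x=3, y=2) -> (x=3, y=1)

Answer: Shortest path length: 9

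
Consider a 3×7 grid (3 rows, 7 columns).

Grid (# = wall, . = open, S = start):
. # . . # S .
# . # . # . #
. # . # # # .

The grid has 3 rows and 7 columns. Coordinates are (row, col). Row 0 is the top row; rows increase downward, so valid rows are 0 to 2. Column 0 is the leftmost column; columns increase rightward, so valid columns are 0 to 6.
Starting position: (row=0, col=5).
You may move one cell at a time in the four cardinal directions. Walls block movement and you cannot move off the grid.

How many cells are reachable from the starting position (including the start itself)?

Answer: Reachable cells: 3

Derivation:
BFS flood-fill from (row=0, col=5):
  Distance 0: (row=0, col=5)
  Distance 1: (row=0, col=6), (row=1, col=5)
Total reachable: 3 (grid has 11 open cells total)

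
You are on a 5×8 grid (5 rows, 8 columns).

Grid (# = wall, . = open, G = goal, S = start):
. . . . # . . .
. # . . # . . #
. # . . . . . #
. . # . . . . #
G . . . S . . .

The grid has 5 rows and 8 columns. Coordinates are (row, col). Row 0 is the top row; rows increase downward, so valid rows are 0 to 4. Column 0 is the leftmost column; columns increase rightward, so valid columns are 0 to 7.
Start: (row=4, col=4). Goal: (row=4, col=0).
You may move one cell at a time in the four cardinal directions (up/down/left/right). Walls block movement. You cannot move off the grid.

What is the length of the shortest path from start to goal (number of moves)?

Answer: Shortest path length: 4

Derivation:
BFS from (row=4, col=4) until reaching (row=4, col=0):
  Distance 0: (row=4, col=4)
  Distance 1: (row=3, col=4), (row=4, col=3), (row=4, col=5)
  Distance 2: (row=2, col=4), (row=3, col=3), (row=3, col=5), (row=4, col=2), (row=4, col=6)
  Distance 3: (row=2, col=3), (row=2, col=5), (row=3, col=6), (row=4, col=1), (row=4, col=7)
  Distance 4: (row=1, col=3), (row=1, col=5), (row=2, col=2), (row=2, col=6), (row=3, col=1), (row=4, col=0)  <- goal reached here
One shortest path (4 moves): (row=4, col=4) -> (row=4, col=3) -> (row=4, col=2) -> (row=4, col=1) -> (row=4, col=0)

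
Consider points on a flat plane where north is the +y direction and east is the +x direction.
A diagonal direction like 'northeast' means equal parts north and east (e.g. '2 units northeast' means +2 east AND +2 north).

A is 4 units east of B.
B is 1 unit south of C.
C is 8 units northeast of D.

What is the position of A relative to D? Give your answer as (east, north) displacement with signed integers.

Answer: A is at (east=12, north=7) relative to D.

Derivation:
Place D at the origin (east=0, north=0).
  C is 8 units northeast of D: delta (east=+8, north=+8); C at (east=8, north=8).
  B is 1 unit south of C: delta (east=+0, north=-1); B at (east=8, north=7).
  A is 4 units east of B: delta (east=+4, north=+0); A at (east=12, north=7).
Therefore A relative to D: (east=12, north=7).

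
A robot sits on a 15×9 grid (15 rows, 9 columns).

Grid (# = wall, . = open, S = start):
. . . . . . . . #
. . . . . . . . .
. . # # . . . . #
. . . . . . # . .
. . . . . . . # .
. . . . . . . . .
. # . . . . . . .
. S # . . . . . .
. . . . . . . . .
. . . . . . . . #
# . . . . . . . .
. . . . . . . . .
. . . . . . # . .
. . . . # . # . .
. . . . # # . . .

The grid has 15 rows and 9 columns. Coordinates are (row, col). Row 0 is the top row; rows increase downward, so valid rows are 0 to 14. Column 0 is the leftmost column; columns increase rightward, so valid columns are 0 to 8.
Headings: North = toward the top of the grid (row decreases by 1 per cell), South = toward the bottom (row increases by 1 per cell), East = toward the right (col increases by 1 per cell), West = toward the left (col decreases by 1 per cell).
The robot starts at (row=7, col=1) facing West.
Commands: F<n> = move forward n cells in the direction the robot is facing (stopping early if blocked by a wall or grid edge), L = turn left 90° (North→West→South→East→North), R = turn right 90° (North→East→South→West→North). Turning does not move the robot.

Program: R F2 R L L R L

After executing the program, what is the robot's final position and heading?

Answer: Final position: (row=7, col=1), facing West

Derivation:
Start: (row=7, col=1), facing West
  R: turn right, now facing North
  F2: move forward 0/2 (blocked), now at (row=7, col=1)
  R: turn right, now facing East
  L: turn left, now facing North
  L: turn left, now facing West
  R: turn right, now facing North
  L: turn left, now facing West
Final: (row=7, col=1), facing West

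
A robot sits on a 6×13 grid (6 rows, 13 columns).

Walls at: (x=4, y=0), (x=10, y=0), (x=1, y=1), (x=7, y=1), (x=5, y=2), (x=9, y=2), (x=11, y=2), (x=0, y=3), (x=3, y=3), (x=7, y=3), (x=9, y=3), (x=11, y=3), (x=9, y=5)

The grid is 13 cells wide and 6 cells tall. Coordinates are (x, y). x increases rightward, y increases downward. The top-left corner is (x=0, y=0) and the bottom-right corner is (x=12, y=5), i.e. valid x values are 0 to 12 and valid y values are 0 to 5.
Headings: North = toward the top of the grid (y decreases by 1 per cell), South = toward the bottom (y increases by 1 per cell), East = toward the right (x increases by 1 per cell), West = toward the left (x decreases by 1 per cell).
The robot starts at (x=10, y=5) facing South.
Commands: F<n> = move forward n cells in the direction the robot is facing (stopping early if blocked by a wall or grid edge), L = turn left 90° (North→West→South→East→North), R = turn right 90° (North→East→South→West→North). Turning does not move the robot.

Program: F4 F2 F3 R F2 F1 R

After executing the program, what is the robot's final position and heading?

Answer: Final position: (x=10, y=5), facing North

Derivation:
Start: (x=10, y=5), facing South
  F4: move forward 0/4 (blocked), now at (x=10, y=5)
  F2: move forward 0/2 (blocked), now at (x=10, y=5)
  F3: move forward 0/3 (blocked), now at (x=10, y=5)
  R: turn right, now facing West
  F2: move forward 0/2 (blocked), now at (x=10, y=5)
  F1: move forward 0/1 (blocked), now at (x=10, y=5)
  R: turn right, now facing North
Final: (x=10, y=5), facing North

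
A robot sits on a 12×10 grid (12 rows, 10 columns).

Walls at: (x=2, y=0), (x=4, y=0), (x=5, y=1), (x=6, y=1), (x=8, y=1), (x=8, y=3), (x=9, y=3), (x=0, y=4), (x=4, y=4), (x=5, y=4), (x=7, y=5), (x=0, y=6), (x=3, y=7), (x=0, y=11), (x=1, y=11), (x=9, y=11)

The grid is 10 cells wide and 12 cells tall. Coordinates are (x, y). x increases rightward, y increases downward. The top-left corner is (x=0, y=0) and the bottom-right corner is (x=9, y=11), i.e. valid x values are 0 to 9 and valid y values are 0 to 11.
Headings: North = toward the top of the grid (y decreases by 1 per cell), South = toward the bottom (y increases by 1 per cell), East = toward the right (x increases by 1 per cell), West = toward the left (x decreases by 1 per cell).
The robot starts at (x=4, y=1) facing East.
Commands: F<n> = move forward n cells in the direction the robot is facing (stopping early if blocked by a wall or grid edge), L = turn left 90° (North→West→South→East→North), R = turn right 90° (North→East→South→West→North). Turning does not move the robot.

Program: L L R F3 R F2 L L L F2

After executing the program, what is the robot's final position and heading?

Answer: Final position: (x=4, y=3), facing South

Derivation:
Start: (x=4, y=1), facing East
  L: turn left, now facing North
  L: turn left, now facing West
  R: turn right, now facing North
  F3: move forward 0/3 (blocked), now at (x=4, y=1)
  R: turn right, now facing East
  F2: move forward 0/2 (blocked), now at (x=4, y=1)
  L: turn left, now facing North
  L: turn left, now facing West
  L: turn left, now facing South
  F2: move forward 2, now at (x=4, y=3)
Final: (x=4, y=3), facing South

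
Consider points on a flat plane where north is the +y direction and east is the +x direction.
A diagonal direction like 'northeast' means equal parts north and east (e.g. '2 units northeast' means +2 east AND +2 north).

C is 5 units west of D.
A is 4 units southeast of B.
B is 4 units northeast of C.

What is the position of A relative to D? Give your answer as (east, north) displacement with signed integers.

Place D at the origin (east=0, north=0).
  C is 5 units west of D: delta (east=-5, north=+0); C at (east=-5, north=0).
  B is 4 units northeast of C: delta (east=+4, north=+4); B at (east=-1, north=4).
  A is 4 units southeast of B: delta (east=+4, north=-4); A at (east=3, north=0).
Therefore A relative to D: (east=3, north=0).

Answer: A is at (east=3, north=0) relative to D.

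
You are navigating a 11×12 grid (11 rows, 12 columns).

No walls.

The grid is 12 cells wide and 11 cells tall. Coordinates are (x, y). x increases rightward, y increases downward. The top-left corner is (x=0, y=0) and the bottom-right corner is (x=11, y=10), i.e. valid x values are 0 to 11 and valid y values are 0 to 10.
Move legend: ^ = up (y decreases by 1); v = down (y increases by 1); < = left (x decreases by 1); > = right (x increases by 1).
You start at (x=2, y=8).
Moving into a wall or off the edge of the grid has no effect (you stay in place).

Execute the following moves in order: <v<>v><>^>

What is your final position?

Answer: Final position: (x=3, y=9)

Derivation:
Start: (x=2, y=8)
  < (left): (x=2, y=8) -> (x=1, y=8)
  v (down): (x=1, y=8) -> (x=1, y=9)
  < (left): (x=1, y=9) -> (x=0, y=9)
  > (right): (x=0, y=9) -> (x=1, y=9)
  v (down): (x=1, y=9) -> (x=1, y=10)
  > (right): (x=1, y=10) -> (x=2, y=10)
  < (left): (x=2, y=10) -> (x=1, y=10)
  > (right): (x=1, y=10) -> (x=2, y=10)
  ^ (up): (x=2, y=10) -> (x=2, y=9)
  > (right): (x=2, y=9) -> (x=3, y=9)
Final: (x=3, y=9)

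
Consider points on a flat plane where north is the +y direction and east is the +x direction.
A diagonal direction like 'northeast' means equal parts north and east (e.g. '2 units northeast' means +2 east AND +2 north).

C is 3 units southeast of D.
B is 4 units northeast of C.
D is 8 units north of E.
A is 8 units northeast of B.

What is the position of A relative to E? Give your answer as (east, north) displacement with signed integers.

Place E at the origin (east=0, north=0).
  D is 8 units north of E: delta (east=+0, north=+8); D at (east=0, north=8).
  C is 3 units southeast of D: delta (east=+3, north=-3); C at (east=3, north=5).
  B is 4 units northeast of C: delta (east=+4, north=+4); B at (east=7, north=9).
  A is 8 units northeast of B: delta (east=+8, north=+8); A at (east=15, north=17).
Therefore A relative to E: (east=15, north=17).

Answer: A is at (east=15, north=17) relative to E.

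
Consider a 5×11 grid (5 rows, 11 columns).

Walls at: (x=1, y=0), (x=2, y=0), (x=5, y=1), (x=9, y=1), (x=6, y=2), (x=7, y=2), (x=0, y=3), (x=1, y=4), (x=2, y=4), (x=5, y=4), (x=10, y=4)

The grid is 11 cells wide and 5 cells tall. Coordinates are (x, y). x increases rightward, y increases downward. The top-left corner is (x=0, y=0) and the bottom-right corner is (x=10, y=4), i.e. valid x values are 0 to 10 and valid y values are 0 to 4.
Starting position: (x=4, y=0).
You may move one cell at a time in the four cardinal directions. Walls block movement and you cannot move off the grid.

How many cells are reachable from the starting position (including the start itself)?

BFS flood-fill from (x=4, y=0):
  Distance 0: (x=4, y=0)
  Distance 1: (x=3, y=0), (x=5, y=0), (x=4, y=1)
  Distance 2: (x=6, y=0), (x=3, y=1), (x=4, y=2)
  Distance 3: (x=7, y=0), (x=2, y=1), (x=6, y=1), (x=3, y=2), (x=5, y=2), (x=4, y=3)
  Distance 4: (x=8, y=0), (x=1, y=1), (x=7, y=1), (x=2, y=2), (x=3, y=3), (x=5, y=3), (x=4, y=4)
  Distance 5: (x=9, y=0), (x=0, y=1), (x=8, y=1), (x=1, y=2), (x=2, y=3), (x=6, y=3), (x=3, y=4)
  Distance 6: (x=0, y=0), (x=10, y=0), (x=0, y=2), (x=8, y=2), (x=1, y=3), (x=7, y=3), (x=6, y=4)
  Distance 7: (x=10, y=1), (x=9, y=2), (x=8, y=3), (x=7, y=4)
  Distance 8: (x=10, y=2), (x=9, y=3), (x=8, y=4)
  Distance 9: (x=10, y=3), (x=9, y=4)
Total reachable: 43 (grid has 44 open cells total)

Answer: Reachable cells: 43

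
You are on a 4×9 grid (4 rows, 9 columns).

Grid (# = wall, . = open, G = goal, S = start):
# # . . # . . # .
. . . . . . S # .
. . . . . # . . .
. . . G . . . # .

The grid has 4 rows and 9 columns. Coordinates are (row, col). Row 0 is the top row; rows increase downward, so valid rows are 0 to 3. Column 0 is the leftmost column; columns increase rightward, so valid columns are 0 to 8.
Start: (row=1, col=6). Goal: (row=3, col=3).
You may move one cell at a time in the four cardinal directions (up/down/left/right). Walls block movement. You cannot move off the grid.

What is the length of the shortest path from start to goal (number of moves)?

BFS from (row=1, col=6) until reaching (row=3, col=3):
  Distance 0: (row=1, col=6)
  Distance 1: (row=0, col=6), (row=1, col=5), (row=2, col=6)
  Distance 2: (row=0, col=5), (row=1, col=4), (row=2, col=7), (row=3, col=6)
  Distance 3: (row=1, col=3), (row=2, col=4), (row=2, col=8), (row=3, col=5)
  Distance 4: (row=0, col=3), (row=1, col=2), (row=1, col=8), (row=2, col=3), (row=3, col=4), (row=3, col=8)
  Distance 5: (row=0, col=2), (row=0, col=8), (row=1, col=1), (row=2, col=2), (row=3, col=3)  <- goal reached here
One shortest path (5 moves): (row=1, col=6) -> (row=1, col=5) -> (row=1, col=4) -> (row=1, col=3) -> (row=2, col=3) -> (row=3, col=3)

Answer: Shortest path length: 5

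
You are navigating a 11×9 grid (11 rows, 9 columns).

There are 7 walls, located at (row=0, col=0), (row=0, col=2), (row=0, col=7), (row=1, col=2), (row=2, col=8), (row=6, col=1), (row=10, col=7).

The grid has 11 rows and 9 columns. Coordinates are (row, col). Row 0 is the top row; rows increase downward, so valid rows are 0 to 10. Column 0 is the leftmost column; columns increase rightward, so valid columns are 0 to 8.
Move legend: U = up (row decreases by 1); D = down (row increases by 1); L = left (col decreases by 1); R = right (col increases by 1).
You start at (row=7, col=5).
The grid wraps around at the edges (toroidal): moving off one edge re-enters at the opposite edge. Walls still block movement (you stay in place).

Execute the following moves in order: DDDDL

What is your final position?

Start: (row=7, col=5)
  D (down): (row=7, col=5) -> (row=8, col=5)
  D (down): (row=8, col=5) -> (row=9, col=5)
  D (down): (row=9, col=5) -> (row=10, col=5)
  D (down): (row=10, col=5) -> (row=0, col=5)
  L (left): (row=0, col=5) -> (row=0, col=4)
Final: (row=0, col=4)

Answer: Final position: (row=0, col=4)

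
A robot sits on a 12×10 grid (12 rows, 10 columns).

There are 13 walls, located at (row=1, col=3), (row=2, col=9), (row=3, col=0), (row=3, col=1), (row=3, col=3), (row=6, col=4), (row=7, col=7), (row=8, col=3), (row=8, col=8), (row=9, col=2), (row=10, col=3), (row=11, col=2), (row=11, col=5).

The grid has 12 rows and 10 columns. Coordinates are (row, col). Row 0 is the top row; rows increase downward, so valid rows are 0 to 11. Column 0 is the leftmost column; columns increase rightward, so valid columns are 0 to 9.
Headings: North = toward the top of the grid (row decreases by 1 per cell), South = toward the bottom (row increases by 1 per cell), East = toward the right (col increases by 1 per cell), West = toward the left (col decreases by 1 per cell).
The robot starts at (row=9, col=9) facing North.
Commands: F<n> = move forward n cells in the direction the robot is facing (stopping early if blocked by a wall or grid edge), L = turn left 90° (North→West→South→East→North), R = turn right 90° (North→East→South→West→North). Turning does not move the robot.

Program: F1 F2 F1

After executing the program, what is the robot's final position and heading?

Answer: Final position: (row=5, col=9), facing North

Derivation:
Start: (row=9, col=9), facing North
  F1: move forward 1, now at (row=8, col=9)
  F2: move forward 2, now at (row=6, col=9)
  F1: move forward 1, now at (row=5, col=9)
Final: (row=5, col=9), facing North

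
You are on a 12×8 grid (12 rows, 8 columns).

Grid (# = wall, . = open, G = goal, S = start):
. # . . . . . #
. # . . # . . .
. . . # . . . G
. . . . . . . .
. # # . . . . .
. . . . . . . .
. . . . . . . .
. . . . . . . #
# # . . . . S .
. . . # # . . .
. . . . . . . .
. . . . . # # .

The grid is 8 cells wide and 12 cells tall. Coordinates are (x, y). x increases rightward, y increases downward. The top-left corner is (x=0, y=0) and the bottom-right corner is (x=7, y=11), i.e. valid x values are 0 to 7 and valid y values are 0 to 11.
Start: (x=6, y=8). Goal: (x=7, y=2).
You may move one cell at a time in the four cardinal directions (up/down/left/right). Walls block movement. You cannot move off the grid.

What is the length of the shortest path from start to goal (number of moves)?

Answer: Shortest path length: 7

Derivation:
BFS from (x=6, y=8) until reaching (x=7, y=2):
  Distance 0: (x=6, y=8)
  Distance 1: (x=6, y=7), (x=5, y=8), (x=7, y=8), (x=6, y=9)
  Distance 2: (x=6, y=6), (x=5, y=7), (x=4, y=8), (x=5, y=9), (x=7, y=9), (x=6, y=10)
  Distance 3: (x=6, y=5), (x=5, y=6), (x=7, y=6), (x=4, y=7), (x=3, y=8), (x=5, y=10), (x=7, y=10)
  Distance 4: (x=6, y=4), (x=5, y=5), (x=7, y=5), (x=4, y=6), (x=3, y=7), (x=2, y=8), (x=4, y=10), (x=7, y=11)
  Distance 5: (x=6, y=3), (x=5, y=4), (x=7, y=4), (x=4, y=5), (x=3, y=6), (x=2, y=7), (x=2, y=9), (x=3, y=10), (x=4, y=11)
  Distance 6: (x=6, y=2), (x=5, y=3), (x=7, y=3), (x=4, y=4), (x=3, y=5), (x=2, y=6), (x=1, y=7), (x=1, y=9), (x=2, y=10), (x=3, y=11)
  Distance 7: (x=6, y=1), (x=5, y=2), (x=7, y=2), (x=4, y=3), (x=3, y=4), (x=2, y=5), (x=1, y=6), (x=0, y=7), (x=0, y=9), (x=1, y=10), (x=2, y=11)  <- goal reached here
One shortest path (7 moves): (x=6, y=8) -> (x=6, y=7) -> (x=6, y=6) -> (x=7, y=6) -> (x=7, y=5) -> (x=7, y=4) -> (x=7, y=3) -> (x=7, y=2)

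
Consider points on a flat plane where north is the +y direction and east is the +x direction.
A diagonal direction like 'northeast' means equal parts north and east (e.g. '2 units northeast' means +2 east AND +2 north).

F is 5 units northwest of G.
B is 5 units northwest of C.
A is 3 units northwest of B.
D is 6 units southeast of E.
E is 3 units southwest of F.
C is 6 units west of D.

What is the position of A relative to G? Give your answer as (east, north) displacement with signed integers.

Answer: A is at (east=-16, north=4) relative to G.

Derivation:
Place G at the origin (east=0, north=0).
  F is 5 units northwest of G: delta (east=-5, north=+5); F at (east=-5, north=5).
  E is 3 units southwest of F: delta (east=-3, north=-3); E at (east=-8, north=2).
  D is 6 units southeast of E: delta (east=+6, north=-6); D at (east=-2, north=-4).
  C is 6 units west of D: delta (east=-6, north=+0); C at (east=-8, north=-4).
  B is 5 units northwest of C: delta (east=-5, north=+5); B at (east=-13, north=1).
  A is 3 units northwest of B: delta (east=-3, north=+3); A at (east=-16, north=4).
Therefore A relative to G: (east=-16, north=4).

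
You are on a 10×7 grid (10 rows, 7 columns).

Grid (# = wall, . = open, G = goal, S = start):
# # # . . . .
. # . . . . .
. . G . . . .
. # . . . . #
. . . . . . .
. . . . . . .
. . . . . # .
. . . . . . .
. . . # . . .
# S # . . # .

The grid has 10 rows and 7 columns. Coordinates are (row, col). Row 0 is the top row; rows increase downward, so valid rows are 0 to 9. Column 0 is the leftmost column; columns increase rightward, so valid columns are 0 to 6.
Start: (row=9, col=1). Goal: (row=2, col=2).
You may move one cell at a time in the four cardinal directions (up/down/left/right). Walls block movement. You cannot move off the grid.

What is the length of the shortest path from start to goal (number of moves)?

BFS from (row=9, col=1) until reaching (row=2, col=2):
  Distance 0: (row=9, col=1)
  Distance 1: (row=8, col=1)
  Distance 2: (row=7, col=1), (row=8, col=0), (row=8, col=2)
  Distance 3: (row=6, col=1), (row=7, col=0), (row=7, col=2)
  Distance 4: (row=5, col=1), (row=6, col=0), (row=6, col=2), (row=7, col=3)
  Distance 5: (row=4, col=1), (row=5, col=0), (row=5, col=2), (row=6, col=3), (row=7, col=4)
  Distance 6: (row=4, col=0), (row=4, col=2), (row=5, col=3), (row=6, col=4), (row=7, col=5), (row=8, col=4)
  Distance 7: (row=3, col=0), (row=3, col=2), (row=4, col=3), (row=5, col=4), (row=7, col=6), (row=8, col=5), (row=9, col=4)
  Distance 8: (row=2, col=0), (row=2, col=2), (row=3, col=3), (row=4, col=4), (row=5, col=5), (row=6, col=6), (row=8, col=6), (row=9, col=3)  <- goal reached here
One shortest path (8 moves): (row=9, col=1) -> (row=8, col=1) -> (row=8, col=2) -> (row=7, col=2) -> (row=6, col=2) -> (row=5, col=2) -> (row=4, col=2) -> (row=3, col=2) -> (row=2, col=2)

Answer: Shortest path length: 8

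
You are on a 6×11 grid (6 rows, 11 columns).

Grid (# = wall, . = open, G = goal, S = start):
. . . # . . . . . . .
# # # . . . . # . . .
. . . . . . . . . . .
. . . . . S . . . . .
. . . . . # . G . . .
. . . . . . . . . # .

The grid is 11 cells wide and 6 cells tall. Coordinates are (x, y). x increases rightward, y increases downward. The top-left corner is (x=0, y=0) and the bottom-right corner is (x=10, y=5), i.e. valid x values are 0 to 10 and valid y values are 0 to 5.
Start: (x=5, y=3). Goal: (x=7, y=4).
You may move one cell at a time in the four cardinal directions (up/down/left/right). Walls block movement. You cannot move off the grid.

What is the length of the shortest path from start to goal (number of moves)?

Answer: Shortest path length: 3

Derivation:
BFS from (x=5, y=3) until reaching (x=7, y=4):
  Distance 0: (x=5, y=3)
  Distance 1: (x=5, y=2), (x=4, y=3), (x=6, y=3)
  Distance 2: (x=5, y=1), (x=4, y=2), (x=6, y=2), (x=3, y=3), (x=7, y=3), (x=4, y=4), (x=6, y=4)
  Distance 3: (x=5, y=0), (x=4, y=1), (x=6, y=1), (x=3, y=2), (x=7, y=2), (x=2, y=3), (x=8, y=3), (x=3, y=4), (x=7, y=4), (x=4, y=5), (x=6, y=5)  <- goal reached here
One shortest path (3 moves): (x=5, y=3) -> (x=6, y=3) -> (x=7, y=3) -> (x=7, y=4)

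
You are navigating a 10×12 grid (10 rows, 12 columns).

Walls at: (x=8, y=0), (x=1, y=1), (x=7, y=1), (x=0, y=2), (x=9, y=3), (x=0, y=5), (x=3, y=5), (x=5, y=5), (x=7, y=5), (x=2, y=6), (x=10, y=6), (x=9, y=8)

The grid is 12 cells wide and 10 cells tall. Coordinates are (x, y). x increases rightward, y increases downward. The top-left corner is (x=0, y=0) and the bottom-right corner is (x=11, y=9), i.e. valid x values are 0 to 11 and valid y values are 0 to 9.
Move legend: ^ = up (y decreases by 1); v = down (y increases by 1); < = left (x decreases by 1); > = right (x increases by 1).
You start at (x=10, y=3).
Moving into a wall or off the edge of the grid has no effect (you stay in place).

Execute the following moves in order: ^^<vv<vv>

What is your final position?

Answer: Final position: (x=9, y=4)

Derivation:
Start: (x=10, y=3)
  ^ (up): (x=10, y=3) -> (x=10, y=2)
  ^ (up): (x=10, y=2) -> (x=10, y=1)
  < (left): (x=10, y=1) -> (x=9, y=1)
  v (down): (x=9, y=1) -> (x=9, y=2)
  v (down): blocked, stay at (x=9, y=2)
  < (left): (x=9, y=2) -> (x=8, y=2)
  v (down): (x=8, y=2) -> (x=8, y=3)
  v (down): (x=8, y=3) -> (x=8, y=4)
  > (right): (x=8, y=4) -> (x=9, y=4)
Final: (x=9, y=4)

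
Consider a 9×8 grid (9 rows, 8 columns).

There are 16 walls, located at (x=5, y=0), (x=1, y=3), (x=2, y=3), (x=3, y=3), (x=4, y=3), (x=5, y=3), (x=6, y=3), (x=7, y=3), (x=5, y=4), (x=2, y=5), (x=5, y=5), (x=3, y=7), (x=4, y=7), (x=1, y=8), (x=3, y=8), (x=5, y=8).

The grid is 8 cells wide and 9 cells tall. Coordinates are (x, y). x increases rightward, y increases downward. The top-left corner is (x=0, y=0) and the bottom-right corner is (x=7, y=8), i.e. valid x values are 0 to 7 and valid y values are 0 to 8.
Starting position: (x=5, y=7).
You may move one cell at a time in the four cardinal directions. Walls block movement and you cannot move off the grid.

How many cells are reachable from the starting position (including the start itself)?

Answer: Reachable cells: 55

Derivation:
BFS flood-fill from (x=5, y=7):
  Distance 0: (x=5, y=7)
  Distance 1: (x=5, y=6), (x=6, y=7)
  Distance 2: (x=4, y=6), (x=6, y=6), (x=7, y=7), (x=6, y=8)
  Distance 3: (x=4, y=5), (x=6, y=5), (x=3, y=6), (x=7, y=6), (x=7, y=8)
  Distance 4: (x=4, y=4), (x=6, y=4), (x=3, y=5), (x=7, y=5), (x=2, y=6)
  Distance 5: (x=3, y=4), (x=7, y=4), (x=1, y=6), (x=2, y=7)
  Distance 6: (x=2, y=4), (x=1, y=5), (x=0, y=6), (x=1, y=7), (x=2, y=8)
  Distance 7: (x=1, y=4), (x=0, y=5), (x=0, y=7)
  Distance 8: (x=0, y=4), (x=0, y=8)
  Distance 9: (x=0, y=3)
  Distance 10: (x=0, y=2)
  Distance 11: (x=0, y=1), (x=1, y=2)
  Distance 12: (x=0, y=0), (x=1, y=1), (x=2, y=2)
  Distance 13: (x=1, y=0), (x=2, y=1), (x=3, y=2)
  Distance 14: (x=2, y=0), (x=3, y=1), (x=4, y=2)
  Distance 15: (x=3, y=0), (x=4, y=1), (x=5, y=2)
  Distance 16: (x=4, y=0), (x=5, y=1), (x=6, y=2)
  Distance 17: (x=6, y=1), (x=7, y=2)
  Distance 18: (x=6, y=0), (x=7, y=1)
  Distance 19: (x=7, y=0)
Total reachable: 55 (grid has 56 open cells total)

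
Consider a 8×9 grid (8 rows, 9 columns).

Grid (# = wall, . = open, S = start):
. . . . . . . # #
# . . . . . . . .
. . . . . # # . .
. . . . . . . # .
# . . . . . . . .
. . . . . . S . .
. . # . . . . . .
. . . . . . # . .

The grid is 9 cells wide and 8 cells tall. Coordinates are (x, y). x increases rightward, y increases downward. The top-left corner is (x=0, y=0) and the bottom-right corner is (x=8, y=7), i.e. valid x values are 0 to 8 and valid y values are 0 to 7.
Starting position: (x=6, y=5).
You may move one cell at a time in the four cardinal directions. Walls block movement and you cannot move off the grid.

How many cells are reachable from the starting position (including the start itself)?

BFS flood-fill from (x=6, y=5):
  Distance 0: (x=6, y=5)
  Distance 1: (x=6, y=4), (x=5, y=5), (x=7, y=5), (x=6, y=6)
  Distance 2: (x=6, y=3), (x=5, y=4), (x=7, y=4), (x=4, y=5), (x=8, y=5), (x=5, y=6), (x=7, y=6)
  Distance 3: (x=5, y=3), (x=4, y=4), (x=8, y=4), (x=3, y=5), (x=4, y=6), (x=8, y=6), (x=5, y=7), (x=7, y=7)
  Distance 4: (x=4, y=3), (x=8, y=3), (x=3, y=4), (x=2, y=5), (x=3, y=6), (x=4, y=7), (x=8, y=7)
  Distance 5: (x=4, y=2), (x=8, y=2), (x=3, y=3), (x=2, y=4), (x=1, y=5), (x=3, y=7)
  Distance 6: (x=4, y=1), (x=8, y=1), (x=3, y=2), (x=7, y=2), (x=2, y=3), (x=1, y=4), (x=0, y=5), (x=1, y=6), (x=2, y=7)
  Distance 7: (x=4, y=0), (x=3, y=1), (x=5, y=1), (x=7, y=1), (x=2, y=2), (x=1, y=3), (x=0, y=6), (x=1, y=7)
  Distance 8: (x=3, y=0), (x=5, y=0), (x=2, y=1), (x=6, y=1), (x=1, y=2), (x=0, y=3), (x=0, y=7)
  Distance 9: (x=2, y=0), (x=6, y=0), (x=1, y=1), (x=0, y=2)
  Distance 10: (x=1, y=0)
  Distance 11: (x=0, y=0)
Total reachable: 63 (grid has 63 open cells total)

Answer: Reachable cells: 63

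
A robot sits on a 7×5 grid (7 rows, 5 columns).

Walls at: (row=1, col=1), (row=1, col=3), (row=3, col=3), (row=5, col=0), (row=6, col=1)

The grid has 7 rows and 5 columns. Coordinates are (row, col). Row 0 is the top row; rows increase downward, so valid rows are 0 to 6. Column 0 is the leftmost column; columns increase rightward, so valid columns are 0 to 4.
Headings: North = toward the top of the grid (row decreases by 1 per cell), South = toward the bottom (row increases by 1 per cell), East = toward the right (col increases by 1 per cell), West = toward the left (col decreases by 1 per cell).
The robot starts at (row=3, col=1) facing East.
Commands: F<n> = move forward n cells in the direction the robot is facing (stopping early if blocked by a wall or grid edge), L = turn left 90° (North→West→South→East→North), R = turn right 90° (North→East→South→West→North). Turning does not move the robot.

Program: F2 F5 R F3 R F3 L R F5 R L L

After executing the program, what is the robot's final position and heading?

Answer: Final position: (row=6, col=2), facing South

Derivation:
Start: (row=3, col=1), facing East
  F2: move forward 1/2 (blocked), now at (row=3, col=2)
  F5: move forward 0/5 (blocked), now at (row=3, col=2)
  R: turn right, now facing South
  F3: move forward 3, now at (row=6, col=2)
  R: turn right, now facing West
  F3: move forward 0/3 (blocked), now at (row=6, col=2)
  L: turn left, now facing South
  R: turn right, now facing West
  F5: move forward 0/5 (blocked), now at (row=6, col=2)
  R: turn right, now facing North
  L: turn left, now facing West
  L: turn left, now facing South
Final: (row=6, col=2), facing South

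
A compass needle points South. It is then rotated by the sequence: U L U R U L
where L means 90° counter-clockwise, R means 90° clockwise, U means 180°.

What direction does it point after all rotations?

Answer: Final heading: West

Derivation:
Start: South
  U (U-turn (180°)) -> North
  L (left (90° counter-clockwise)) -> West
  U (U-turn (180°)) -> East
  R (right (90° clockwise)) -> South
  U (U-turn (180°)) -> North
  L (left (90° counter-clockwise)) -> West
Final: West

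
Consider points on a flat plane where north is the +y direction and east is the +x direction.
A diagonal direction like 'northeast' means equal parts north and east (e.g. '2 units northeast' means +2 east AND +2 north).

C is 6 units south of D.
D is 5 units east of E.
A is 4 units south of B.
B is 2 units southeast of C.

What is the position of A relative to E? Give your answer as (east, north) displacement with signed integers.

Answer: A is at (east=7, north=-12) relative to E.

Derivation:
Place E at the origin (east=0, north=0).
  D is 5 units east of E: delta (east=+5, north=+0); D at (east=5, north=0).
  C is 6 units south of D: delta (east=+0, north=-6); C at (east=5, north=-6).
  B is 2 units southeast of C: delta (east=+2, north=-2); B at (east=7, north=-8).
  A is 4 units south of B: delta (east=+0, north=-4); A at (east=7, north=-12).
Therefore A relative to E: (east=7, north=-12).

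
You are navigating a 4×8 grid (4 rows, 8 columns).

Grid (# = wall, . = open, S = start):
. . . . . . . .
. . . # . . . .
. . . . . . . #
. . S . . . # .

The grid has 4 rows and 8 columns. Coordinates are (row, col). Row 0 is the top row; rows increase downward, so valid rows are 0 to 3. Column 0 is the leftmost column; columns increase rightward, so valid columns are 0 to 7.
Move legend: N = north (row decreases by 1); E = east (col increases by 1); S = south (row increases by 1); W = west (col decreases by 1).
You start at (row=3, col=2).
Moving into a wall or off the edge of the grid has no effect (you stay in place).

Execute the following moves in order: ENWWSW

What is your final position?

Answer: Final position: (row=3, col=0)

Derivation:
Start: (row=3, col=2)
  E (east): (row=3, col=2) -> (row=3, col=3)
  N (north): (row=3, col=3) -> (row=2, col=3)
  W (west): (row=2, col=3) -> (row=2, col=2)
  W (west): (row=2, col=2) -> (row=2, col=1)
  S (south): (row=2, col=1) -> (row=3, col=1)
  W (west): (row=3, col=1) -> (row=3, col=0)
Final: (row=3, col=0)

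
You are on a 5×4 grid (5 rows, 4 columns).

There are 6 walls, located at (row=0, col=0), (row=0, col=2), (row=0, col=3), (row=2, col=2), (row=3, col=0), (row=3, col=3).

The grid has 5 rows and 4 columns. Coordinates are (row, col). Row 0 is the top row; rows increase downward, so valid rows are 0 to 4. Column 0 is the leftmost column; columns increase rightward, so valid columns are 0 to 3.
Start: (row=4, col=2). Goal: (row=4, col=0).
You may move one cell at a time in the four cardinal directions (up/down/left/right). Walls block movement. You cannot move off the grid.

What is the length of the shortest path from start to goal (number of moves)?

BFS from (row=4, col=2) until reaching (row=4, col=0):
  Distance 0: (row=4, col=2)
  Distance 1: (row=3, col=2), (row=4, col=1), (row=4, col=3)
  Distance 2: (row=3, col=1), (row=4, col=0)  <- goal reached here
One shortest path (2 moves): (row=4, col=2) -> (row=4, col=1) -> (row=4, col=0)

Answer: Shortest path length: 2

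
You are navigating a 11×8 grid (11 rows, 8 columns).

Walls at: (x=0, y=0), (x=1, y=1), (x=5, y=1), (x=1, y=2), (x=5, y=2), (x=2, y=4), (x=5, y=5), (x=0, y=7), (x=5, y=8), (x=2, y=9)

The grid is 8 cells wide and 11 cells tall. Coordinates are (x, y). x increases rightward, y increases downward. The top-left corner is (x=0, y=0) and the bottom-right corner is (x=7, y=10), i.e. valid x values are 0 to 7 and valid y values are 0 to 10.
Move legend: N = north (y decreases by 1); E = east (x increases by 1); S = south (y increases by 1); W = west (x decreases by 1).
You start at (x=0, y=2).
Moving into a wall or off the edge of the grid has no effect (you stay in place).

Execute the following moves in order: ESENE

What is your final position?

Start: (x=0, y=2)
  E (east): blocked, stay at (x=0, y=2)
  S (south): (x=0, y=2) -> (x=0, y=3)
  E (east): (x=0, y=3) -> (x=1, y=3)
  N (north): blocked, stay at (x=1, y=3)
  E (east): (x=1, y=3) -> (x=2, y=3)
Final: (x=2, y=3)

Answer: Final position: (x=2, y=3)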